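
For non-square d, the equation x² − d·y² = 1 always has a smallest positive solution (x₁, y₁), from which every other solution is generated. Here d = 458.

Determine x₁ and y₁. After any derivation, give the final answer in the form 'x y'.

22899 1070

√458 → a₀=21, period (2,2,42); ℓ=3 odd so k=5
i=0: a=21 ⇒ p=21, q=1
…
i=2: a=2 ⇒ p=107, q=5
i=3: a=42 ⇒ p=4537, q=212
i=4: a=2 ⇒ p=9181, q=429
i=5: a=2 ⇒ p=22899, q=1070
(x₁, y₁) = (22899, 1070);  22899² − 458·1070² = 1 ✓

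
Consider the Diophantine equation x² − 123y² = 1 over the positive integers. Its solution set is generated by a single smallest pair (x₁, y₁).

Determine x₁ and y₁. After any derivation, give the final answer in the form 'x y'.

122 11

d=123: √d = [11; 11,22] (ℓ=2, even), read p_1/q_1
k=0  a_k=11  p_k/q_k = 11/1
k=1  a_k=11  p_k/q_k = 122/11
fundamental: x₁=122, y₁=11  (since 14884 − 123·121 = 1)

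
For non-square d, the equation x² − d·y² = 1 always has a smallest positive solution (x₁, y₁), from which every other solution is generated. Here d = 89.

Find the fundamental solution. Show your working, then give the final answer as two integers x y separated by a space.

500001 53000

√89 → a₀=9, period (2,3,3,2,18); ℓ=5 odd so k=9
a_0=9:  p_0=9·1+0=9,  q_0=9·0+1=1
…
a_6=2:  p_6=2·9217+500=18934,  q_6=2·977+53=2007
…
a_8=3:  p_8=3·66019+18934=216991,  q_8=3·6998+2007=23001
a_9=2:  p_9=2·216991+66019=500001,  q_9=2·23001+6998=53000
fundamental: x₁=500001, y₁=53000  (since 250001000001 − 89·2809000000 = 1)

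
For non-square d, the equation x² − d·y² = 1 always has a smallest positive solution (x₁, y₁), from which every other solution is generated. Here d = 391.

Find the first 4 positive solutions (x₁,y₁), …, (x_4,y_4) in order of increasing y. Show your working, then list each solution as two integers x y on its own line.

d=391: √d = [19; 1,3,2,2,1,…,3,1,38] (ℓ=16, even), read p_15/q_15
a_0=19:  p_0=19·1+0=19,  q_0=19·0+1=1
…
a_2=3:  p_2=3·20+19=79,  q_2=3·1+1=4
a_3=2:  p_3=2·79+20=178,  q_3=2·4+1=9
a_4=2:  p_4=2·178+79=435,  q_4=2·9+4=22
a_5=1:  p_5=1·435+178=613,  q_5=1·22+9=31
…
a_7=2:  p_7=2·1048+613=2709,  q_7=2·53+31=137
…
a_11=1:  p_11=1·160266+107747=268013,  q_11=1·8105+5449=13554
…
a_14=3:  p_14=3·1660597+696292=5678083,  q_14=3·83980+35213=287153
a_15=1:  p_15=1·5678083+1660597=7338680,  q_15=1·287153+83980=371133
(x₁, y₁) = (7338680, 371133);  7338680² − 391·371133² = 1 ✓
(x_2, y_2) = (7338680·7338680 + 391·371133·371133, 7338680·371133 + 371133·7338680) = (107712448284799, 5447252648880)
(x_3, y_3) = (7338680·107712448284799 + 391·371133·5447252648880, 7338680·5447252648880 + 371133·107712448284799) = (1580934379957370111960, 79951288138564985667)
(x_4, y_4) = (7338680·1580934379957370111960 + 391·371133·79951288138564985667, 7338680·79951288138564985667 + 371133·1580934379957370111960) = (23203943031010998074028940801, 1173473838473442730776750240)

7338680 371133
107712448284799 5447252648880
1580934379957370111960 79951288138564985667
23203943031010998074028940801 1173473838473442730776750240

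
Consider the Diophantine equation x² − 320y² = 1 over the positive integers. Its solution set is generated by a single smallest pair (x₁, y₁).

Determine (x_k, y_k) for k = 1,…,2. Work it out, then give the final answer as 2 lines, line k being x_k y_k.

√320 → a₀=17, period (1,7,1,34); ℓ=4 even so k=3
a_0=17:  p_0=17·1+0=17,  q_0=17·0+1=1
…
a_2=7:  p_2=7·18+17=143,  q_2=7·1+1=8
a_3=1:  p_3=1·143+18=161,  q_3=1·8+1=9
→ (161, 9).  Check: 161²=25921, 320·9²=25920, difference 1.
n=2: (161,9)∘(161,9) = (161·161+320·9·9, 161·9+9·161) = (51841,2898)

161 9
51841 2898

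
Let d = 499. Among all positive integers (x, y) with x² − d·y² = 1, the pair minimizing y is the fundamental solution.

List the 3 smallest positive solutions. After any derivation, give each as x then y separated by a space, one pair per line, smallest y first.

4490 201
40320199 1804980
362075382530 16208720199

d=499: √d = [22; 2,1,21,1,2,44] (ℓ=6, even), read p_5/q_5
k=0  a_k=22  p_k/q_k = 22/1
…
k=3  a_k=21  p_k/q_k = 1452/65
k=4  a_k=1  p_k/q_k = 1519/68
k=5  a_k=2  p_k/q_k = 4490/201
(x₁, y₁) = (4490, 201);  4490² − 499·201² = 1 ✓
(x_2, y_2) = (4490·4490 + 499·201·201, 4490·201 + 201·4490) = (40320199, 1804980)
(x_3, y_3) = (4490·40320199 + 499·201·1804980, 4490·1804980 + 201·40320199) = (362075382530, 16208720199)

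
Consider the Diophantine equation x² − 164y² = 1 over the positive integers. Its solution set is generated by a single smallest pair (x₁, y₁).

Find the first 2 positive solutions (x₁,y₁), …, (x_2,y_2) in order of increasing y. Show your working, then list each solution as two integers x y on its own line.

√164 → a₀=12, period (1,4,6,4,1,24); ℓ=6 even so k=5
k=0  a_k=12  p_k/q_k = 12/1
k=1  a_k=1  p_k/q_k = 13/1
k=2  a_k=4  p_k/q_k = 64/5
k=3  a_k=6  p_k/q_k = 397/31
k=4  a_k=4  p_k/q_k = 1652/129
k=5  a_k=1  p_k/q_k = 2049/160
fundamental: x₁=2049, y₁=160  (since 4198401 − 164·25600 = 1)
(2049+160√164)^2 = 8396801 + 655680√164

2049 160
8396801 655680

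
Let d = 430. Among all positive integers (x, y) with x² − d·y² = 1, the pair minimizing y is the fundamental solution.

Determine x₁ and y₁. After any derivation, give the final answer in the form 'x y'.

2862251 138030

√430 → a₀=20, period (1,2,1,3,1,…,2,1,40); ℓ=14 even so k=13
a_0=20:  p_0=20·1+0=20,  q_0=20·0+1=1
a_1=1:  p_1=1·20+1=21,  q_1=1·1+0=1
…
a_3=1:  p_3=1·62+21=83,  q_3=1·3+1=4
a_4=3:  p_4=3·83+62=311,  q_4=3·4+3=15
a_5=1:  p_5=1·311+83=394,  q_5=1·15+4=19
a_6=6:  p_6=6·394+311=2675,  q_6=6·19+15=129
a_7=8:  p_7=8·2675+394=21794,  q_7=8·129+19=1051
…
a_9=1:  p_9=1·133439+21794=155233,  q_9=1·6435+1051=7486
…
a_11=1:  p_11=1·599138+155233=754371,  q_11=1·28893+7486=36379
a_12=2:  p_12=2·754371+599138=2107880,  q_12=2·36379+28893=101651
a_13=1:  p_13=1·2107880+754371=2862251,  q_13=1·101651+36379=138030
(x₁, y₁) = (2862251, 138030);  2862251² − 430·138030² = 1 ✓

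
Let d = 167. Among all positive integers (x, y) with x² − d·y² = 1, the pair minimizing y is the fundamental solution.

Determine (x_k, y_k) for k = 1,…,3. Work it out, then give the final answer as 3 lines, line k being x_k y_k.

168 13
56447 4368
18966024 1467635

d=167: √d = [12; 1,11,1,24] (ℓ=4, even), read p_3/q_3
step 0: (12, 1)  from 12·(1,0) + (0,1)
…
step 2: (155, 12)  from 11·(13,1) + (12,1)
step 3: (168, 13)  from 1·(155,12) + (13,1)
fundamental: x₁=168, y₁=13  (since 28224 − 167·169 = 1)
n=2: (168,13)∘(168,13) = (168·168+167·13·13, 168·13+13·168) = (56447,4368)
n=3: (56447,4368)∘(168,13) = (168·56447+167·13·4368, 168·4368+13·56447) = (18966024,1467635)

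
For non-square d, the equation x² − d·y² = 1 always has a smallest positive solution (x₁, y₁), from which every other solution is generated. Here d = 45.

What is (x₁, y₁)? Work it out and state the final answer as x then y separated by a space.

161 24

√45 = [6; 1,2,2,2,1,12, …], period ℓ=6 (even) → k=5
i=0: a=6 ⇒ p=6, q=1
…
i=4: a=2 ⇒ p=114, q=17
i=5: a=1 ⇒ p=161, q=24
fundamental: x₁=161, y₁=24  (since 25921 − 45·576 = 1)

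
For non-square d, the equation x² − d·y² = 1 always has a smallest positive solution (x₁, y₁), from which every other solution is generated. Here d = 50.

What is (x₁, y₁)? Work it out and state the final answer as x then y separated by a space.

99 14

[7; 14] for √50; ℓ=1 ⇒ convergent index 1
step 0: (7, 1)  from 7·(1,0) + (0,1)
step 1: (99, 14)  from 14·(7,1) + (1,0)
→ (99, 14).  Check: 99²=9801, 50·14²=9800, difference 1.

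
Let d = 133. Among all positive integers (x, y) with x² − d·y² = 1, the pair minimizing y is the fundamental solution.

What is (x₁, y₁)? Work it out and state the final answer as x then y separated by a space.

d=133: √d = [11; 1,1,7,5,1,…,1,1,22] (ℓ=16, even), read p_15/q_15
step 0: (11, 1)  from 11·(1,0) + (0,1)
…
step 2: (23, 2)  from 1·(12,1) + (11,1)
…
step 4: (888, 77)  from 5·(173,15) + (23,2)
step 5: (1061, 92)  from 1·(888,77) + (173,15)
step 6: (1949, 169)  from 1·(1061,92) + (888,77)
step 7: (3010, 261)  from 1·(1949,169) + (1061,92)
…
step 10: (18948, 1643)  from 1·(10979,952) + (7969,691)
…
step 14: (1378591, 119539)  from 1·(1210008,104921) + (168583,14618)
step 15: (2588599, 224460)  from 1·(1378591,119539) + (1210008,104921)
fundamental: x₁=2588599, y₁=224460  (since 6700844782801 − 133·50382291600 = 1)

2588599 224460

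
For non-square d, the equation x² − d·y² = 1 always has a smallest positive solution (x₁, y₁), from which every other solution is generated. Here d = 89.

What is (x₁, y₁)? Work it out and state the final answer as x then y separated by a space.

500001 53000

√89 → a₀=9, period (2,3,3,2,18); ℓ=5 odd so k=9
step 0: (9, 1)  from 9·(1,0) + (0,1)
…
step 4: (500, 53)  from 2·(217,23) + (66,7)
…
step 6: (18934, 2007)  from 2·(9217,977) + (500,53)
step 7: (66019, 6998)  from 3·(18934,2007) + (9217,977)
step 8: (216991, 23001)  from 3·(66019,6998) + (18934,2007)
step 9: (500001, 53000)  from 2·(216991,23001) + (66019,6998)
→ (500001, 53000).  Check: 500001²=250001000001, 89·53000²=250001000000, difference 1.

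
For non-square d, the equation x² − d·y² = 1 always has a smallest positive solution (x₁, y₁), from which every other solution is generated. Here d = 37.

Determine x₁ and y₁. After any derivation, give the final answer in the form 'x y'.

73 12

√37 = [6; 12, …], period ℓ=1 (odd) → k=1
a_0=6:  p_0=6·1+0=6,  q_0=6·0+1=1
a_1=12:  p_1=12·6+1=73,  q_1=12·1+0=12
(x₁, y₁) = (73, 12);  73² − 37·12² = 1 ✓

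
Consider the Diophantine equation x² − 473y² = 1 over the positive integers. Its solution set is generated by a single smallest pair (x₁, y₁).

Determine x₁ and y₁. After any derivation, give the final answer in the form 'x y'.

√473 = [21; 1,2,1,42, …], period ℓ=4 (even) → k=3
k=0  a_k=21  p_k/q_k = 21/1
k=1  a_k=1  p_k/q_k = 22/1
k=2  a_k=2  p_k/q_k = 65/3
k=3  a_k=1  p_k/q_k = 87/4
→ (87, 4).  Check: 87²=7569, 473·4²=7568, difference 1.

87 4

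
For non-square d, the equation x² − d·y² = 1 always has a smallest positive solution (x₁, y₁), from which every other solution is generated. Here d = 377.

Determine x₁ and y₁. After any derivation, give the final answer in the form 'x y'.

233 12

[19; 2,2,2,38] for √377; ℓ=4 ⇒ convergent index 3
k=0  a_k=19  p_k/q_k = 19/1
k=1  a_k=2  p_k/q_k = 39/2
k=2  a_k=2  p_k/q_k = 97/5
k=3  a_k=2  p_k/q_k = 233/12
fundamental: x₁=233, y₁=12  (since 54289 − 377·144 = 1)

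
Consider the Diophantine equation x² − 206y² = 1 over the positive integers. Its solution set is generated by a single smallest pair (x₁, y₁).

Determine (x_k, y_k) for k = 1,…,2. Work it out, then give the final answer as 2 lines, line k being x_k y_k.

[14; 2,1,5,14,5,1,2,28] for √206; ℓ=8 ⇒ convergent index 7
step 0: (14, 1)  from 14·(1,0) + (0,1)
…
step 4: (3459, 241)  from 14·(244,17) + (43,3)
step 5: (17539, 1222)  from 5·(3459,241) + (244,17)
step 6: (20998, 1463)  from 1·(17539,1222) + (3459,241)
step 7: (59535, 4148)  from 2·(20998,1463) + (17539,1222)
fundamental: x₁=59535, y₁=4148  (since 3544416225 − 206·17205904 = 1)
(x_2, y_2) = (59535·59535 + 206·4148·4148, 59535·4148 + 4148·59535) = (7088832449, 493902360)

59535 4148
7088832449 493902360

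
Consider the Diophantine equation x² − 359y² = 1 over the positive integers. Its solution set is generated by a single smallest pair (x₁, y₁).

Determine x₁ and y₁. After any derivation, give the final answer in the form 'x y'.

360 19

d=359: √d = [18; 1,17,1,36] (ℓ=4, even), read p_3/q_3
i=0: a=18 ⇒ p=18, q=1
…
i=2: a=17 ⇒ p=341, q=18
i=3: a=1 ⇒ p=360, q=19
fundamental: x₁=360, y₁=19  (since 129600 − 359·361 = 1)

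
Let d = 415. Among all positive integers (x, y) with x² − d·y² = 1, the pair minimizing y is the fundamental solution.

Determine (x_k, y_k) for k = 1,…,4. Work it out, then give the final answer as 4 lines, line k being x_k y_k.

18412804 903849
678062702284831 33284788965192
24970071273761872339444 1225732590794885332887
919538056459614718055705397121 45138347901436822389057205104

√415 → a₀=20, period (2,1,2,4,6,…,1,2,40); ℓ=16 even so k=15
i=0: a=20 ⇒ p=20, q=1
i=1: a=2 ⇒ p=41, q=2
i=2: a=1 ⇒ p=61, q=3
i=3: a=2 ⇒ p=163, q=8
i=4: a=4 ⇒ p=713, q=35
i=5: a=6 ⇒ p=4441, q=218
i=6: a=1 ⇒ p=5154, q=253
i=7: a=1 ⇒ p=9595, q=471
i=8: a=3 ⇒ p=33939, q=1666
i=9: a=1 ⇒ p=43534, q=2137
i=10: a=1 ⇒ p=77473, q=3803
…
i=12: a=4 ⇒ p=2110961, q=103623
i=13: a=2 ⇒ p=4730294, q=232201
i=14: a=1 ⇒ p=6841255, q=335824
i=15: a=2 ⇒ p=18412804, q=903849
(x₁, y₁) = (18412804, 903849);  18412804² − 415·903849² = 1 ✓
k=2:  x_2 = 18412804·18412804+415·903849·903849 = 678062702284831,  y_2 = 18412804·903849+903849·18412804 = 33284788965192
k=3:  x_3 = 18412804·678062702284831+415·903849·33284788965192 = 24970071273761872339444,  y_3 = 18412804·33284788965192+903849·678062702284831 = 1225732590794885332887
k=4:  x_4 = 18412804·24970071273761872339444+415·903849·1225732590794885332887 = 919538056459614718055705397121,  y_4 = 18412804·1225732590794885332887+903849·24970071273761872339444 = 45138347901436822389057205104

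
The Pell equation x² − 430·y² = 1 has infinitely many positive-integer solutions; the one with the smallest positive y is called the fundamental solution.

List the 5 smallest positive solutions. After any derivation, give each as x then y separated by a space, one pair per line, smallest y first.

2862251 138030
16384961574001 790153011060
93795745300289010251 4523232492118854090
536933931562978654798296001 25893253447598574322902120
3073679365100040639604854765306251 148225981147280410676109712890150

√430 → a₀=20, period (1,2,1,3,1,…,2,1,40); ℓ=14 even so k=13
a_0=20:  p_0=20·1+0=20,  q_0=20·0+1=1
a_1=1:  p_1=1·20+1=21,  q_1=1·1+0=1
a_2=2:  p_2=2·21+20=62,  q_2=2·1+1=3
a_3=1:  p_3=1·62+21=83,  q_3=1·3+1=4
a_4=3:  p_4=3·83+62=311,  q_4=3·4+3=15
a_5=1:  p_5=1·311+83=394,  q_5=1·15+4=19
a_6=6:  p_6=6·394+311=2675,  q_6=6·19+15=129
a_7=8:  p_7=8·2675+394=21794,  q_7=8·129+19=1051
a_8=6:  p_8=6·21794+2675=133439,  q_8=6·1051+129=6435
a_9=1:  p_9=1·133439+21794=155233,  q_9=1·6435+1051=7486
a_10=3:  p_10=3·155233+133439=599138,  q_10=3·7486+6435=28893
a_11=1:  p_11=1·599138+155233=754371,  q_11=1·28893+7486=36379
a_12=2:  p_12=2·754371+599138=2107880,  q_12=2·36379+28893=101651
a_13=1:  p_13=1·2107880+754371=2862251,  q_13=1·101651+36379=138030
fundamental: x₁=2862251, y₁=138030  (since 8192480787001 − 430·19052280900 = 1)
(2862251+138030√430)^2 = 16384961574001 + 790153011060√430
(2862251+138030√430)^3 = 93795745300289010251 + 4523232492118854090√430
(2862251+138030√430)^4 = 536933931562978654798296001 + 25893253447598574322902120√430
(2862251+138030√430)^5 = 3073679365100040639604854765306251 + 148225981147280410676109712890150√430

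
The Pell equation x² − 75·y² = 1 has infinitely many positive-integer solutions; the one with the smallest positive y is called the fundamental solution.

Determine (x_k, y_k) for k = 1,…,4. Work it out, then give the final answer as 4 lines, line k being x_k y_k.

26 3
1351 156
70226 8109
3650401 421512

d=75: √d = [8; 1,1,1,16] (ℓ=4, even), read p_3/q_3
i=0: a=8 ⇒ p=8, q=1
i=1: a=1 ⇒ p=9, q=1
i=2: a=1 ⇒ p=17, q=2
i=3: a=1 ⇒ p=26, q=3
fundamental: x₁=26, y₁=3  (since 676 − 75·9 = 1)
n=2: (26,3)∘(26,3) = (26·26+75·3·3, 26·3+3·26) = (1351,156)
n=3: (1351,156)∘(26,3) = (26·1351+75·3·156, 26·156+3·1351) = (70226,8109)
n=4: (70226,8109)∘(26,3) = (26·70226+75·3·8109, 26·8109+3·70226) = (3650401,421512)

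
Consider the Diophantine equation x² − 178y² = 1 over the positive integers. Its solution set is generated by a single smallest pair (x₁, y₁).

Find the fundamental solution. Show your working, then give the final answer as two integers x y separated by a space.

1601 120

[13; 2,1,12,1,2,26] for √178; ℓ=6 ⇒ convergent index 5
i=0: a=13 ⇒ p=13, q=1
i=1: a=2 ⇒ p=27, q=2
…
i=4: a=1 ⇒ p=547, q=41
i=5: a=2 ⇒ p=1601, q=120
(x₁, y₁) = (1601, 120);  1601² − 178·120² = 1 ✓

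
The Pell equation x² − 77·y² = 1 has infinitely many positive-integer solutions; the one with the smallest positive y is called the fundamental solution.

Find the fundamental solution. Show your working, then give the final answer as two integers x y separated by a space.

351 40

[8; 1,3,2,3,1,16] for √77; ℓ=6 ⇒ convergent index 5
k=0  a_k=8  p_k/q_k = 8/1
k=1  a_k=1  p_k/q_k = 9/1
…
k=3  a_k=2  p_k/q_k = 79/9
k=4  a_k=3  p_k/q_k = 272/31
k=5  a_k=1  p_k/q_k = 351/40
(x₁, y₁) = (351, 40);  351² − 77·40² = 1 ✓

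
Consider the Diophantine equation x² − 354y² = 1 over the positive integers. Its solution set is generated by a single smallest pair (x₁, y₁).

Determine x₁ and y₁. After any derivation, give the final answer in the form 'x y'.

258065 13716

√354 = [18; 1,4,2,2,18,2,2,4,1,36, …], period ℓ=10 (even) → k=9
step 0: (18, 1)  from 18·(1,0) + (0,1)
…
step 2: (94, 5)  from 4·(19,1) + (18,1)
…
step 4: (508, 27)  from 2·(207,11) + (94,5)
…
step 7: (47771, 2539)  from 2·(19210,1021) + (9351,497)
step 8: (210294, 11177)  from 4·(47771,2539) + (19210,1021)
step 9: (258065, 13716)  from 1·(210294,11177) + (47771,2539)
→ (258065, 13716).  Check: 258065²=66597544225, 354·13716²=66597544224, difference 1.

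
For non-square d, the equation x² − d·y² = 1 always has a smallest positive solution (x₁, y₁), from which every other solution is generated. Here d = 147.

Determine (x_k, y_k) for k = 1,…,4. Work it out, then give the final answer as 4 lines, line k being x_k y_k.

97 8
18817 1552
3650401 301080
708158977 58407968

[12; 8,24] for √147; ℓ=2 ⇒ convergent index 1
i=0: a=12 ⇒ p=12, q=1
i=1: a=8 ⇒ p=97, q=8
→ (97, 8).  Check: 97²=9409, 147·8²=9408, difference 1.
k=2:  x_2 = 97·97+147·8·8 = 18817,  y_2 = 97·8+8·97 = 1552
k=3:  x_3 = 97·18817+147·8·1552 = 3650401,  y_3 = 97·1552+8·18817 = 301080
k=4:  x_4 = 97·3650401+147·8·301080 = 708158977,  y_4 = 97·301080+8·3650401 = 58407968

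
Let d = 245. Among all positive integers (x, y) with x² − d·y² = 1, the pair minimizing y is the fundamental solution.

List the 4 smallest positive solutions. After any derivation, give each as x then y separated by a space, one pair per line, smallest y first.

51841 3312
5374978561 343394784
557288527109761 35603857991376
57780789062419261441 3691479203918451648

[15; 1,1,1,7,6,7,1,1,1,30] for √245; ℓ=10 ⇒ convergent index 9
a_0=15:  p_0=15·1+0=15,  q_0=15·0+1=1
…
a_2=1:  p_2=1·16+15=31,  q_2=1·1+1=2
…
a_5=6:  p_5=6·360+47=2207,  q_5=6·23+3=141
a_6=7:  p_6=7·2207+360=15809,  q_6=7·141+23=1010
a_7=1:  p_7=1·15809+2207=18016,  q_7=1·1010+141=1151
a_8=1:  p_8=1·18016+15809=33825,  q_8=1·1151+1010=2161
a_9=1:  p_9=1·33825+18016=51841,  q_9=1·2161+1151=3312
(x₁, y₁) = (51841, 3312);  51841² − 245·3312² = 1 ✓
k=2:  x_2 = 51841·51841+245·3312·3312 = 5374978561,  y_2 = 51841·3312+3312·51841 = 343394784
k=3:  x_3 = 51841·5374978561+245·3312·343394784 = 557288527109761,  y_3 = 51841·343394784+3312·5374978561 = 35603857991376
k=4:  x_4 = 51841·557288527109761+245·3312·35603857991376 = 57780789062419261441,  y_4 = 51841·35603857991376+3312·557288527109761 = 3691479203918451648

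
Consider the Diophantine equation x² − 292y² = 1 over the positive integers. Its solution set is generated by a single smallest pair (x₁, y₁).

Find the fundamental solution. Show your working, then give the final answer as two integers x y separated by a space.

2281249 133500

d=292: √d = [17; 11,2,1,3,8,3,1,2,11,34] (ℓ=10, even), read p_9/q_9
step 0: (17, 1)  from 17·(1,0) + (0,1)
step 1: (188, 11)  from 11·(17,1) + (1,0)
…
step 6: (55143, 3227)  from 3·(17669,1034) + (2136,125)
…
step 8: (200767, 11749)  from 2·(72812,4261) + (55143,3227)
step 9: (2281249, 133500)  from 11·(200767,11749) + (72812,4261)
(x₁, y₁) = (2281249, 133500);  2281249² − 292·133500² = 1 ✓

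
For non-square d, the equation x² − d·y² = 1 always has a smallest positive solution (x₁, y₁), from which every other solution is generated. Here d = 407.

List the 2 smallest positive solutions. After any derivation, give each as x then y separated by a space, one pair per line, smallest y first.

[20; 5,1,2,1,5,40] for √407; ℓ=6 ⇒ convergent index 5
i=0: a=20 ⇒ p=20, q=1
…
i=4: a=1 ⇒ p=464, q=23
i=5: a=5 ⇒ p=2663, q=132
(x₁, y₁) = (2663, 132);  2663² − 407·132² = 1 ✓
(2663+132√407)^2 = 14183137 + 703032√407

2663 132
14183137 703032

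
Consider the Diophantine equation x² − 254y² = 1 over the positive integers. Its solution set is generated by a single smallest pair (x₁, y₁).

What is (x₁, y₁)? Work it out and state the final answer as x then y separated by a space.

√254 → a₀=15, period (1,14,1,30); ℓ=4 even so k=3
a_0=15:  p_0=15·1+0=15,  q_0=15·0+1=1
…
a_2=14:  p_2=14·16+15=239,  q_2=14·1+1=15
a_3=1:  p_3=1·239+16=255,  q_3=1·15+1=16
fundamental: x₁=255, y₁=16  (since 65025 − 254·256 = 1)

255 16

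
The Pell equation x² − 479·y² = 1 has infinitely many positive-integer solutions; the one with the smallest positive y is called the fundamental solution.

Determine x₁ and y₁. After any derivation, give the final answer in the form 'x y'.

√479 → a₀=21, period (1,7,1,3,2,21,2,3,1,7,1,42); ℓ=12 even so k=11
k=0  a_k=21  p_k/q_k = 21/1
k=1  a_k=1  p_k/q_k = 22/1
…
k=9  a_k=1  p_k/q_k = 340591/15562
k=10  a_k=7  p_k/q_k = 2648849/121029
k=11  a_k=1  p_k/q_k = 2989440/136591
fundamental: x₁=2989440, y₁=136591  (since 8936751513600 − 479·18657101281 = 1)

2989440 136591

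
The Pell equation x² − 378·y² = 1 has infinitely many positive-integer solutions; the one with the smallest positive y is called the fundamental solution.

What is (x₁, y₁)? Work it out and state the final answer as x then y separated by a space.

√378 → a₀=19, period (2,3,1,4,1,3,2,38); ℓ=8 even so k=7
i=0: a=19 ⇒ p=19, q=1
i=1: a=2 ⇒ p=39, q=2
i=2: a=3 ⇒ p=136, q=7
…
i=4: a=4 ⇒ p=836, q=43
i=5: a=1 ⇒ p=1011, q=52
i=6: a=3 ⇒ p=3869, q=199
i=7: a=2 ⇒ p=8749, q=450
fundamental: x₁=8749, y₁=450  (since 76545001 − 378·202500 = 1)

8749 450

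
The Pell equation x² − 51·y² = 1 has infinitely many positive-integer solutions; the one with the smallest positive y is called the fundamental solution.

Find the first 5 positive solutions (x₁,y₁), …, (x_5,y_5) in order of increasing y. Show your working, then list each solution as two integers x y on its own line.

50 7
4999 700
499850 69993
49980001 6998600
4997500250 699790007

√51 → a₀=7, period (7,14); ℓ=2 even so k=1
step 0: (7, 1)  from 7·(1,0) + (0,1)
step 1: (50, 7)  from 7·(7,1) + (1,0)
(x₁, y₁) = (50, 7);  50² − 51·7² = 1 ✓
n=2: (50,7)∘(50,7) = (50·50+51·7·7, 50·7+7·50) = (4999,700)
n=3: (4999,700)∘(50,7) = (50·4999+51·7·700, 50·700+7·4999) = (499850,69993)
n=4: (499850,69993)∘(50,7) = (50·499850+51·7·69993, 50·69993+7·499850) = (49980001,6998600)
n=5: (49980001,6998600)∘(50,7) = (50·49980001+51·7·6998600, 50·6998600+7·49980001) = (4997500250,699790007)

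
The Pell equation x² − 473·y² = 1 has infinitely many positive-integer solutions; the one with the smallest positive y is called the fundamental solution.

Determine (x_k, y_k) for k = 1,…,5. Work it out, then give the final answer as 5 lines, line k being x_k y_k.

√473 → a₀=21, period (1,2,1,42); ℓ=4 even so k=3
step 0: (21, 1)  from 21·(1,0) + (0,1)
step 1: (22, 1)  from 1·(21,1) + (1,0)
step 2: (65, 3)  from 2·(22,1) + (21,1)
step 3: (87, 4)  from 1·(65,3) + (22,1)
(x₁, y₁) = (87, 4);  87² − 473·4² = 1 ✓
(87+4√473)^2 = 15137 + 696√473
(87+4√473)^3 = 2633751 + 121100√473
(87+4√473)^4 = 458257537 + 21070704√473
(87+4√473)^5 = 79734177687 + 3666181396√473

87 4
15137 696
2633751 121100
458257537 21070704
79734177687 3666181396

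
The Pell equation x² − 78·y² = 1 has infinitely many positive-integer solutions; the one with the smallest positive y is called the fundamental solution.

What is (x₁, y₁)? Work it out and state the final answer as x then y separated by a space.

[8; 1,4,1,16] for √78; ℓ=4 ⇒ convergent index 3
i=0: a=8 ⇒ p=8, q=1
i=1: a=1 ⇒ p=9, q=1
i=2: a=4 ⇒ p=44, q=5
i=3: a=1 ⇒ p=53, q=6
(x₁, y₁) = (53, 6);  53² − 78·6² = 1 ✓

53 6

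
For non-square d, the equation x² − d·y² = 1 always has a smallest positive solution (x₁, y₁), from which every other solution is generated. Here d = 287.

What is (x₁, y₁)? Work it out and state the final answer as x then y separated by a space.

d=287: √d = [16; 1,15,1,32] (ℓ=4, even), read p_3/q_3
a_0=16:  p_0=16·1+0=16,  q_0=16·0+1=1
…
a_2=15:  p_2=15·17+16=271,  q_2=15·1+1=16
a_3=1:  p_3=1·271+17=288,  q_3=1·16+1=17
fundamental: x₁=288, y₁=17  (since 82944 − 287·289 = 1)

288 17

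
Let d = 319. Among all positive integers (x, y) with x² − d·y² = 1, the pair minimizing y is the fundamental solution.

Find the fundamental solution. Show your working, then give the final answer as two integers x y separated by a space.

√319 → a₀=17, period (1,6,5,1,4,…,6,1,34); ℓ=14 even so k=13
i=0: a=17 ⇒ p=17, q=1
i=1: a=1 ⇒ p=18, q=1
i=2: a=6 ⇒ p=125, q=7
…
i=5: a=4 ⇒ p=3715, q=208
i=6: a=3 ⇒ p=11913, q=667
i=7: a=1 ⇒ p=15628, q=875
…
i=9: a=4 ⇒ p=250816, q=14043
i=10: a=1 ⇒ p=309613, q=17335
i=11: a=5 ⇒ p=1798881, q=100718
i=12: a=6 ⇒ p=11102899, q=621643
i=13: a=1 ⇒ p=12901780, q=722361
fundamental: x₁=12901780, y₁=722361  (since 166455927168400 − 319·521805414321 = 1)

12901780 722361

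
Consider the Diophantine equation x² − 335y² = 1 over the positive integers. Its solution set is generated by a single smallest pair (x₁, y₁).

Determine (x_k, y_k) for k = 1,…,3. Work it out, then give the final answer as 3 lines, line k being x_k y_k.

[18; 3,3,3,36] for √335; ℓ=4 ⇒ convergent index 3
k=0  a_k=18  p_k/q_k = 18/1
…
k=2  a_k=3  p_k/q_k = 183/10
k=3  a_k=3  p_k/q_k = 604/33
→ (604, 33).  Check: 604²=364816, 335·33²=364815, difference 1.
n=2: (604,33)∘(604,33) = (604·604+335·33·33, 604·33+33·604) = (729631,39864)
n=3: (729631,39864)∘(604,33) = (604·729631+335·33·39864, 604·39864+33·729631) = (881393644,48155679)

604 33
729631 39864
881393644 48155679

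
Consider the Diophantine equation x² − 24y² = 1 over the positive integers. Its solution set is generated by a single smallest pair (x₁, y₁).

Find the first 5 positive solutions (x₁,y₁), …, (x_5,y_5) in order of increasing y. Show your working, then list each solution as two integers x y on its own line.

√24 → a₀=4, period (1,8); ℓ=2 even so k=1
k=0  a_k=4  p_k/q_k = 4/1
k=1  a_k=1  p_k/q_k = 5/1
→ (5, 1).  Check: 5²=25, 24·1²=24, difference 1.
n=2: (5,1)∘(5,1) = (5·5+24·1·1, 5·1+1·5) = (49,10)
n=3: (49,10)∘(5,1) = (5·49+24·1·10, 5·10+1·49) = (485,99)
n=4: (485,99)∘(5,1) = (5·485+24·1·99, 5·99+1·485) = (4801,980)
n=5: (4801,980)∘(5,1) = (5·4801+24·1·980, 5·980+1·4801) = (47525,9701)

5 1
49 10
485 99
4801 980
47525 9701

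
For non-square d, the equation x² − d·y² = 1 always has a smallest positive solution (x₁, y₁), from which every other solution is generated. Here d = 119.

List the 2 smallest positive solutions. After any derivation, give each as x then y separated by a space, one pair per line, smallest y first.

[10; 1,9,1,20] for √119; ℓ=4 ⇒ convergent index 3
i=0: a=10 ⇒ p=10, q=1
i=1: a=1 ⇒ p=11, q=1
i=2: a=9 ⇒ p=109, q=10
i=3: a=1 ⇒ p=120, q=11
→ (120, 11).  Check: 120²=14400, 119·11²=14399, difference 1.
n=2: (120,11)∘(120,11) = (120·120+119·11·11, 120·11+11·120) = (28799,2640)

120 11
28799 2640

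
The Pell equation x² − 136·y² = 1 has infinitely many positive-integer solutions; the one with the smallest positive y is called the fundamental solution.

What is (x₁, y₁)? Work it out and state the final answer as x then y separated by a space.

35 3

[11; 1,1,1,22] for √136; ℓ=4 ⇒ convergent index 3
k=0  a_k=11  p_k/q_k = 11/1
…
k=2  a_k=1  p_k/q_k = 23/2
k=3  a_k=1  p_k/q_k = 35/3
→ (35, 3).  Check: 35²=1225, 136·3²=1224, difference 1.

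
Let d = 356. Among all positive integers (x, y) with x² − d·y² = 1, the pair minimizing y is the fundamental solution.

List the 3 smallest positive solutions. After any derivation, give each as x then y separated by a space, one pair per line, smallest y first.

500001 26500
500002000001 26500053000
500003000004500001 26500106000079500

d=356: √d = [18; 1,6,1,1,2,…,6,1,36] (ℓ=14, even), read p_13/q_13
step 0: (18, 1)  from 18·(1,0) + (0,1)
step 1: (19, 1)  from 1·(18,1) + (1,0)
step 2: (132, 7)  from 6·(19,1) + (18,1)
step 3: (151, 8)  from 1·(132,7) + (19,1)
step 4: (283, 15)  from 1·(151,8) + (132,7)
step 5: (717, 38)  from 2·(283,15) + (151,8)
step 6: (1000, 53)  from 1·(717,38) + (283,15)
…
step 8: (9717, 515)  from 1·(8717,462) + (1000,53)
step 9: (28151, 1492)  from 2·(9717,515) + (8717,462)
step 10: (37868, 2007)  from 1·(28151,1492) + (9717,515)
step 11: (66019, 3499)  from 1·(37868,2007) + (28151,1492)
step 12: (433982, 23001)  from 6·(66019,3499) + (37868,2007)
step 13: (500001, 26500)  from 1·(433982,23001) + (66019,3499)
(x₁, y₁) = (500001, 26500);  500001² − 356·26500² = 1 ✓
n=2: (500001,26500)∘(500001,26500) = (500001·500001+356·26500·26500, 500001·26500+26500·500001) = (500002000001,26500053000)
n=3: (500002000001,26500053000)∘(500001,26500) = (500001·500002000001+356·26500·26500053000, 500001·26500053000+26500·500002000001) = (500003000004500001,26500106000079500)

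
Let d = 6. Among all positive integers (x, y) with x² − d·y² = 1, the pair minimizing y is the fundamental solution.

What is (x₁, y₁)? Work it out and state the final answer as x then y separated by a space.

5 2

√6 → a₀=2, period (2,4); ℓ=2 even so k=1
a_0=2:  p_0=2·1+0=2,  q_0=2·0+1=1
a_1=2:  p_1=2·2+1=5,  q_1=2·1+0=2
→ (5, 2).  Check: 5²=25, 6·2²=24, difference 1.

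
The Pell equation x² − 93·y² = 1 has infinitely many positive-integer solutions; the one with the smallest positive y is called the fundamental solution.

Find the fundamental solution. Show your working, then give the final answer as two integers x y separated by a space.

d=93: √d = [9; 1,1,1,4,6,4,1,1,1,18] (ℓ=10, even), read p_9/q_9
k=0  a_k=9  p_k/q_k = 9/1
k=1  a_k=1  p_k/q_k = 10/1
k=2  a_k=1  p_k/q_k = 19/2
…
k=4  a_k=4  p_k/q_k = 135/14
…
k=6  a_k=4  p_k/q_k = 3491/362
…
k=8  a_k=1  p_k/q_k = 7821/811
k=9  a_k=1  p_k/q_k = 12151/1260
fundamental: x₁=12151, y₁=1260  (since 147646801 − 93·1587600 = 1)

12151 1260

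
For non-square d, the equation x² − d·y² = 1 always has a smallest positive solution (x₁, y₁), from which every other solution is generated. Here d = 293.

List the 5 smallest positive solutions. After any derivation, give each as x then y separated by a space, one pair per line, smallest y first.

12320649 719780
303596783562401 17736313474440
7481018815602612315849 437045785745090703340
184342013978870716056521769601 10769375446188914321717060880
4542426500373511536803322165613266249 265371389643423565052112223737518900

d=293: √d = [17; 8,1,1,8,34] (ℓ=5, odd), read p_9/q_9
i=0: a=17 ⇒ p=17, q=1
…
i=2: a=1 ⇒ p=154, q=9
…
i=5: a=34 ⇒ p=84679, q=4947
i=6: a=8 ⇒ p=679914, q=39721
i=7: a=1 ⇒ p=764593, q=44668
i=8: a=1 ⇒ p=1444507, q=84389
i=9: a=8 ⇒ p=12320649, q=719780
fundamental: x₁=12320649, y₁=719780  (since 151798391781201 − 293·518083248400 = 1)
(12320649+719780√293)^2 = 303596783562401 + 17736313474440√293
(12320649+719780√293)^3 = 7481018815602612315849 + 437045785745090703340√293
(12320649+719780√293)^4 = 184342013978870716056521769601 + 10769375446188914321717060880√293
(12320649+719780√293)^5 = 4542426500373511536803322165613266249 + 265371389643423565052112223737518900√293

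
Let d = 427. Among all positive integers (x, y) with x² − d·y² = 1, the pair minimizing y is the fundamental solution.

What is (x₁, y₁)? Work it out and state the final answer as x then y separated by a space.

62 3

√427 → a₀=20, period (1,1,1,40); ℓ=4 even so k=3
step 0: (20, 1)  from 20·(1,0) + (0,1)
…
step 2: (41, 2)  from 1·(21,1) + (20,1)
step 3: (62, 3)  from 1·(41,2) + (21,1)
(x₁, y₁) = (62, 3);  62² − 427·3² = 1 ✓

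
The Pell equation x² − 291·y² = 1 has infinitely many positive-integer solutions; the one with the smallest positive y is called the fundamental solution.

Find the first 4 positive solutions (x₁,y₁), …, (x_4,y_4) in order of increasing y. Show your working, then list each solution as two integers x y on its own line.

[17; 17,34] for √291; ℓ=2 ⇒ convergent index 1
i=0: a=17 ⇒ p=17, q=1
i=1: a=17 ⇒ p=290, q=17
fundamental: x₁=290, y₁=17  (since 84100 − 291·289 = 1)
(290+17√291)^2 = 168199 + 9860√291
(290+17√291)^3 = 97555130 + 5718783√291
(290+17√291)^4 = 56581807201 + 3316884280√291

290 17
168199 9860
97555130 5718783
56581807201 3316884280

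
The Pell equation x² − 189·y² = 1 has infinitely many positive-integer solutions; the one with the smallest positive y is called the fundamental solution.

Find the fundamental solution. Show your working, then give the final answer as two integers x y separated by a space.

√189 = [13; 1,2,1,26, …], period ℓ=4 (even) → k=3
k=0  a_k=13  p_k/q_k = 13/1
…
k=2  a_k=2  p_k/q_k = 41/3
k=3  a_k=1  p_k/q_k = 55/4
fundamental: x₁=55, y₁=4  (since 3025 − 189·16 = 1)

55 4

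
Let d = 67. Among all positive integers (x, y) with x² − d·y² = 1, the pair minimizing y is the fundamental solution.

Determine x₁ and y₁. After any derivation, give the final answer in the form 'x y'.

d=67: √d = [8; 5,2,1,1,7,1,1,2,5,16] (ℓ=10, even), read p_9/q_9
step 0: (8, 1)  from 8·(1,0) + (0,1)
step 1: (41, 5)  from 5·(8,1) + (1,0)
…
step 3: (131, 16)  from 1·(90,11) + (41,5)
…
step 6: (1899, 232)  from 1·(1678,205) + (221,27)
…
step 8: (9053, 1106)  from 2·(3577,437) + (1899,232)
step 9: (48842, 5967)  from 5·(9053,1106) + (3577,437)
→ (48842, 5967).  Check: 48842²=2385540964, 67·5967²=2385540963, difference 1.

48842 5967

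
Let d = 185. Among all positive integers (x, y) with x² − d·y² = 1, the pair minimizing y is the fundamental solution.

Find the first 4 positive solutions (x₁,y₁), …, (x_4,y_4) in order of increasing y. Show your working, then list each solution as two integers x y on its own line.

9249 680
171088001 12578640
3164785833249 232679682040
58542208172352001 4304108745797280

[13; 1,1,1,1,26] for √185; ℓ=5 ⇒ convergent index 9
k=0  a_k=13  p_k/q_k = 13/1
k=1  a_k=1  p_k/q_k = 14/1
k=2  a_k=1  p_k/q_k = 27/2
k=3  a_k=1  p_k/q_k = 41/3
k=4  a_k=1  p_k/q_k = 68/5
k=5  a_k=26  p_k/q_k = 1809/133
k=6  a_k=1  p_k/q_k = 1877/138
k=7  a_k=1  p_k/q_k = 3686/271
k=8  a_k=1  p_k/q_k = 5563/409
k=9  a_k=1  p_k/q_k = 9249/680
→ (9249, 680).  Check: 9249²=85544001, 185·680²=85544000, difference 1.
(9249+680√185)^2 = 171088001 + 12578640√185
(9249+680√185)^3 = 3164785833249 + 232679682040√185
(9249+680√185)^4 = 58542208172352001 + 4304108745797280√185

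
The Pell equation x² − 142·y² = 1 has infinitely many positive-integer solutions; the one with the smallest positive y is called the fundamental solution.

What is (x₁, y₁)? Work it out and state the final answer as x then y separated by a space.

143 12

√142 → a₀=11, period (1,10,1,22); ℓ=4 even so k=3
a_0=11:  p_0=11·1+0=11,  q_0=11·0+1=1
a_1=1:  p_1=1·11+1=12,  q_1=1·1+0=1
a_2=10:  p_2=10·12+11=131,  q_2=10·1+1=11
a_3=1:  p_3=1·131+12=143,  q_3=1·11+1=12
fundamental: x₁=143, y₁=12  (since 20449 − 142·144 = 1)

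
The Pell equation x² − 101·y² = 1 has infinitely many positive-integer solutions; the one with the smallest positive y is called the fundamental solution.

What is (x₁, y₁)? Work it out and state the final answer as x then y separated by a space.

√101 → a₀=10, period (20); ℓ=1 odd so k=1
a_0=10:  p_0=10·1+0=10,  q_0=10·0+1=1
a_1=20:  p_1=20·10+1=201,  q_1=20·1+0=20
→ (201, 20).  Check: 201²=40401, 101·20²=40400, difference 1.

201 20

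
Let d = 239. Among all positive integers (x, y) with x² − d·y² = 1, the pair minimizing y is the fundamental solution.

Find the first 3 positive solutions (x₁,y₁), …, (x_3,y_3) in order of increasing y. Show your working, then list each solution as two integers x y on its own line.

√239 → a₀=15, period (2,5,1,2,4,15,4,2,1,5,2,30); ℓ=12 even so k=11
i=0: a=15 ⇒ p=15, q=1
…
i=2: a=5 ⇒ p=170, q=11
i=3: a=1 ⇒ p=201, q=13
i=4: a=2 ⇒ p=572, q=37
…
i=6: a=15 ⇒ p=37907, q=2452
…
i=8: a=2 ⇒ p=346141, q=22390
…
i=10: a=5 ⇒ p=2847431, q=184185
i=11: a=2 ⇒ p=6195120, q=400729
→ (6195120, 400729).  Check: 6195120²=38379511814400, 239·400729²=38379511814399, difference 1.
(6195120+400729√239)^2 = 76759023628799 + 4965128484960√239
(6195120+400729√239)^3 = 951062724926484326640 + 61519133559490389671√239

6195120 400729
76759023628799 4965128484960
951062724926484326640 61519133559490389671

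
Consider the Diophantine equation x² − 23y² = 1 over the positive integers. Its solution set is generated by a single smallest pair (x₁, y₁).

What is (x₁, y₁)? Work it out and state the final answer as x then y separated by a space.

√23 = [4; 1,3,1,8, …], period ℓ=4 (even) → k=3
k=0  a_k=4  p_k/q_k = 4/1
…
k=2  a_k=3  p_k/q_k = 19/4
k=3  a_k=1  p_k/q_k = 24/5
(x₁, y₁) = (24, 5);  24² − 23·5² = 1 ✓

24 5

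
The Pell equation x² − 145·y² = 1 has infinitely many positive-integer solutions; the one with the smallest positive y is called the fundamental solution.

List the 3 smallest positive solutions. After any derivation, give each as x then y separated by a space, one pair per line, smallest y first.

289 24
167041 13872
96549409 8017992

[12; 24] for √145; ℓ=1 ⇒ convergent index 1
step 0: (12, 1)  from 12·(1,0) + (0,1)
step 1: (289, 24)  from 24·(12,1) + (1,0)
(x₁, y₁) = (289, 24);  289² − 145·24² = 1 ✓
n=2: (289,24)∘(289,24) = (289·289+145·24·24, 289·24+24·289) = (167041,13872)
n=3: (167041,13872)∘(289,24) = (289·167041+145·24·13872, 289·13872+24·167041) = (96549409,8017992)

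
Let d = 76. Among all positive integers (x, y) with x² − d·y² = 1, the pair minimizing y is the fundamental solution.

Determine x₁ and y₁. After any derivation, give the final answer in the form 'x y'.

[8; 1,2,1,1,5,4,5,1,1,2,1,16] for √76; ℓ=12 ⇒ convergent index 11
k=0  a_k=8  p_k/q_k = 8/1
k=1  a_k=1  p_k/q_k = 9/1
k=2  a_k=2  p_k/q_k = 26/3
…
k=4  a_k=1  p_k/q_k = 61/7
k=5  a_k=5  p_k/q_k = 340/39
k=6  a_k=4  p_k/q_k = 1421/163
…
k=8  a_k=1  p_k/q_k = 8866/1017
…
k=10  a_k=2  p_k/q_k = 41488/4759
k=11  a_k=1  p_k/q_k = 57799/6630
fundamental: x₁=57799, y₁=6630  (since 3340724401 − 76·43956900 = 1)

57799 6630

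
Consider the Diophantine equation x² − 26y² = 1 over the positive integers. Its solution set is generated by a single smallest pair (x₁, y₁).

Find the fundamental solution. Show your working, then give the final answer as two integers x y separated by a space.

√26 = [5; 10, …], period ℓ=1 (odd) → k=1
k=0  a_k=5  p_k/q_k = 5/1
k=1  a_k=10  p_k/q_k = 51/10
→ (51, 10).  Check: 51²=2601, 26·10²=2600, difference 1.

51 10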